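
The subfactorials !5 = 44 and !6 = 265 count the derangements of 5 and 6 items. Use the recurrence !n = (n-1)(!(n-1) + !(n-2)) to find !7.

1854

!7 = (7-1)·(!6 + !5) = 6·(265 + 44) = 6·309 = 1854.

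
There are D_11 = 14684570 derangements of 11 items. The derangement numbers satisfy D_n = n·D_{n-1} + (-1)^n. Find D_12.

176214841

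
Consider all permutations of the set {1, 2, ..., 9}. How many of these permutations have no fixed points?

Use !n = (n-1)(!(n-1) + !(n-2)).
!9 = 8·(14833 + 1854) = 8·16687 = 133496

133496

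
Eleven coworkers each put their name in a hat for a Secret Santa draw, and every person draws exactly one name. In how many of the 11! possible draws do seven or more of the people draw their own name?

# with exactly i fixed is C(11,i)·!(11-i); sum over i=7..11:
  i=7: C(11,7)·!4 = 330·9 = 2970
  i=8: C(11,8)·!3 = 165·2 = 330
  i=9: C(11,9)·!2 = 55·1 = 55
  i=10: C(11,10)·!1 = 11·0 = 0
  i=11: C(11,11)·!0 = 1·1 = 1
Total = 3356.

3356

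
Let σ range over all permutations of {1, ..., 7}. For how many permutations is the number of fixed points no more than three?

4948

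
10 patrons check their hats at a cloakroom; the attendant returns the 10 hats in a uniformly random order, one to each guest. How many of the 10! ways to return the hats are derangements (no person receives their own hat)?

1334961

!10 is the nearest integer to 10!/e.
10! = 3628800, and 3628800/e ≈ 1334960.92, so !10 = 1334961.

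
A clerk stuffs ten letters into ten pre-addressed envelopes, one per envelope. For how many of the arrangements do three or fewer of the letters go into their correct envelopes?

3559886

# with exactly i fixed is C(10,i)·!(10-i); sum over i=0..3:
  i=0: C(10,0)·!10 = 1·1334961 = 1334961
  i=1: C(10,1)·!9 = 10·133496 = 1334960
  i=2: C(10,2)·!8 = 45·14833 = 667485
  i=3: C(10,3)·!7 = 120·1854 = 222480
Total = 3559886.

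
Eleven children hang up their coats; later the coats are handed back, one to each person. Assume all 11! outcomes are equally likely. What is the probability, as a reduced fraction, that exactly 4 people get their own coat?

Favorable outcomes: C(11,4)·!7 = 330·1854 = 611820.
Total outcomes: 11! = 39916800.
Probability = 611820/39916800 = 103/6720.

103/6720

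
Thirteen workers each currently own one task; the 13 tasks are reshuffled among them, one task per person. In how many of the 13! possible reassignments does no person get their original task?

2290792932

The subfactorial !13 = [13!/e] (nearest integer).
13! = 6227020800, and 6227020800/e ≈ 2290792932.07, so !13 = 2290792932.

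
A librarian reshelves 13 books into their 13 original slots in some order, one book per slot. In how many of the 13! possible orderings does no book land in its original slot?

The subfactorial !13 = [13!/e] (nearest integer).
13! = 6227020800, and 6227020800/e ≈ 2290792932.07, so !13 = 2290792932.

2290792932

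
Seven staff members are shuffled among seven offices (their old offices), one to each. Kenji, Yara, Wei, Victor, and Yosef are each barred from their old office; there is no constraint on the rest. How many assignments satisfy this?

2428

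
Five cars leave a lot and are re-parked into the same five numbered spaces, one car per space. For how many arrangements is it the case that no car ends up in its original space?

Recurrence: !5 = 5·!4 + (-1)^5.
!5 = 5·9 - 1 = 44

44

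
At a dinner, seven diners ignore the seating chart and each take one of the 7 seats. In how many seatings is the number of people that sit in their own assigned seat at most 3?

4948

Sum C(7,i)·!(7-i) for i = 0..3:
  i=0: C(7,0)·!7 = 1·1854 = 1854
  i=1: C(7,1)·!6 = 7·265 = 1855
  i=2: C(7,2)·!5 = 21·44 = 924
  i=3: C(7,3)·!4 = 35·9 = 315
Total = 4948.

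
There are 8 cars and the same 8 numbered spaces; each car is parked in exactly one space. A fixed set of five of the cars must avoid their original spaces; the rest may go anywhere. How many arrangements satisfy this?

21234

Let A_j be the event that the j-th constrained one is fixed. By inclusion-exclusion over the 5 events:
Σ_{j=0}^{5} (-1)^j C(5,j)(8-j)!
= C(5,0)·8! - C(5,1)·7! + C(5,2)·6! - C(5,3)·5! + C(5,4)·4! - C(5,5)·3!
= 40320 - 25200 + 7200 - 1200 + 120 - 6
= 21234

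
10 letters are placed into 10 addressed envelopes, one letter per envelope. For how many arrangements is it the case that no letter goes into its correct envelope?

!10 is the nearest integer to 10!/e.
10! = 3628800, and 3628800/e ≈ 1334960.92, so !10 = 1334961.

1334961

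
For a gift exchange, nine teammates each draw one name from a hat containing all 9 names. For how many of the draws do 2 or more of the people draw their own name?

Sum C(9,i)·!(9-i) for i = 2..9:
  i=2: C(9,2)·!7 = 36·1854 = 66744
  i=3: C(9,3)·!6 = 84·265 = 22260
  i=4: C(9,4)·!5 = 126·44 = 5544
  i=5: C(9,5)·!4 = 126·9 = 1134
  i=6: C(9,6)·!3 = 84·2 = 168
  i=7: C(9,7)·!2 = 36·1 = 36
  i=8: C(9,8)·!1 = 9·0 = 0
  i=9: C(9,9)·!0 = 1·1 = 1
Total = 95887.

95887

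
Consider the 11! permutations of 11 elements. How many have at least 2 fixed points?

Sum C(11,i)·!(11-i) for i = 2..11:
  i=2: C(11,2)·!9 = 55·133496 = 7342280
  i=3: C(11,3)·!8 = 165·14833 = 2447445
  i=4: C(11,4)·!7 = 330·1854 = 611820
  i=5: C(11,5)·!6 = 462·265 = 122430
  i=6: C(11,6)·!5 = 462·44 = 20328
  i=7: C(11,7)·!4 = 330·9 = 2970
  i=8: C(11,8)·!3 = 165·2 = 330
  i=9: C(11,9)·!2 = 55·1 = 55
  i=10: C(11,10)·!1 = 11·0 = 0
  i=11: C(11,11)·!0 = 1·1 = 1
Total = 10547659.

10547659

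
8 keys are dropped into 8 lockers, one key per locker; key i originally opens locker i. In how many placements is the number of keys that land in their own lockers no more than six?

40319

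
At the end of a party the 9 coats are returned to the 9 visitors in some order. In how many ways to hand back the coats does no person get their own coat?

Recurrence: !9 = 8·(!8 + !7).
!9 = 8·(14833 + 1854) = 8·16687 = 133496

133496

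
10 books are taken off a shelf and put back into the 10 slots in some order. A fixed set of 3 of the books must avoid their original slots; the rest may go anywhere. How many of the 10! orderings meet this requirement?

Let A_j be the event that the j-th constrained one is fixed. By inclusion-exclusion over the 3 events:
Σ_{j=0}^{3} (-1)^j C(3,j)(10-j)!
= C(3,0)·10! - C(3,1)·9! + C(3,2)·8! - C(3,3)·7!
= 3628800 - 1088640 + 120960 - 5040
= 2656080

2656080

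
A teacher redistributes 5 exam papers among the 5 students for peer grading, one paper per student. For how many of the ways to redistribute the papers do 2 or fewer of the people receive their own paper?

Sum C(5,i)·!(5-i) for i = 0..2:
  i=0: C(5,0)·!5 = 1·44 = 44
  i=1: C(5,1)·!4 = 5·9 = 45
  i=2: C(5,2)·!3 = 10·2 = 20
Total = 109.

109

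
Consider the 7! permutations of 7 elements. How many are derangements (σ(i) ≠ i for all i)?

1854

The number of derangements of 7 is !7 = Σ_{k=0}^{7} (-1)^k·7!/k!
= 7! - 7!/1! + 7!/2! - 7!/3! + 7!/4! - 7!/5! + 7!/6! - 7!/7!
= 5040 - 5040 + 2520 - 840 + 210 - 42 + 7 - 1
= 1854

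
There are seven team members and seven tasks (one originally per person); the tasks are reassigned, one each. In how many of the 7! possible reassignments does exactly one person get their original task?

1855

Pick the single fixed position: C(7,1) = 7 ways.
The remaining 6 must be deranged: !6 = 265.
Total: 7 × 265 = 1855.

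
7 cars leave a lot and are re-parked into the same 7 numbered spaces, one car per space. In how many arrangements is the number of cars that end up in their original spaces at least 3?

407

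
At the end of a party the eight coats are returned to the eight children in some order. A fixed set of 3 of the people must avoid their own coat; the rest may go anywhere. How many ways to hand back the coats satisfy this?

27240

Inclusion-exclusion on the 3 forbidden self-matches:
Σ_{j=0}^{3} (-1)^j C(3,j)(8-j)!
= C(3,0)·8! - C(3,1)·7! + C(3,2)·6! - C(3,3)·5!
= 40320 - 15120 + 2160 - 120
= 27240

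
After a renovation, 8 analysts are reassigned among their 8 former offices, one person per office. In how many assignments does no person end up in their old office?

14833

!8 = 8! · Σ_{k=0}^{8} (-1)^k/k!
= 8! - 8!/1! + 8!/2! - 8!/3! + 8!/4! - 8!/5! + 8!/6! - 8!/7! + 8!/8!
= 40320 - 40320 + 20160 - 6720 + 1680 - 336 + 56 - 8 + 1
= 14833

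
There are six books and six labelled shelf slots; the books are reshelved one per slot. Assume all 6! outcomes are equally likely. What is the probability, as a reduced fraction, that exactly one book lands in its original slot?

11/30

Favorable outcomes: C(6,1)·!5 = 6·44 = 264.
Total outcomes: 6! = 720.
Probability = 264/720 = 11/30.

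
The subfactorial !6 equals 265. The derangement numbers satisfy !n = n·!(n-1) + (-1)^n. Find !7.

1854

!7 = 7·265 - 1 = 1854.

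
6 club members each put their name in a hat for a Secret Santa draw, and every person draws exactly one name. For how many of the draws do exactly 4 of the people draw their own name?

Choose which 4 of the 6 are fixed: C(6,4) = 15.
The remaining 2 must be deranged: !2 = 1.
Total: 15 × 1 = 15.

15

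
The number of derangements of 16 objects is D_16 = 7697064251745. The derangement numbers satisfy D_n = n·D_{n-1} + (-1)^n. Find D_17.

130850092279664

D_17 = 17·7697064251745 - 1 = 130850092279664.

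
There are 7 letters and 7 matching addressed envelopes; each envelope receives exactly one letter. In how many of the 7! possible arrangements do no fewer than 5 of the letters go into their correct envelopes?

Sum C(7,i)·!(7-i) for i = 5..7:
  i=5: C(7,5)·!2 = 21·1 = 21
  i=6: C(7,6)·!1 = 7·0 = 0
  i=7: C(7,7)·!0 = 1·1 = 1
Total = 22.

22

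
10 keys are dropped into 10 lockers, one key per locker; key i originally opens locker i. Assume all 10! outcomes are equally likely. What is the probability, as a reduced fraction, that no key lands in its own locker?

Favorable outcomes: !10 = 1334961.
Total outcomes: 10! = 3628800.
Probability = 1334961/3628800 = 16481/44800.

16481/44800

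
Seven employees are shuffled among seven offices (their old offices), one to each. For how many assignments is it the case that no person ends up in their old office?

!7 is the nearest integer to 7!/e.
7! = 5040, and 5040/e ≈ 1854.11, so !7 = 1854.

1854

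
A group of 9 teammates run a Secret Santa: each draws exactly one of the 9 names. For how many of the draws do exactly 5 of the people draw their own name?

1134

Pick the 5 fixed positions: C(9,5) = 126 ways.
The remaining 4 must be deranged: !4 = 9.
Total: 126 × 9 = 1134.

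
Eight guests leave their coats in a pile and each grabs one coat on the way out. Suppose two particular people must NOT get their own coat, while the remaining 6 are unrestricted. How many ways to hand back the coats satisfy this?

30960

Let A_j be the event that the j-th constrained one is fixed. By inclusion-exclusion over the 2 events:
Σ_{j=0}^{2} (-1)^j C(2,j)(8-j)!
= C(2,0)·8! - C(2,1)·7! + C(2,2)·6!
= 40320 - 10080 + 720
= 30960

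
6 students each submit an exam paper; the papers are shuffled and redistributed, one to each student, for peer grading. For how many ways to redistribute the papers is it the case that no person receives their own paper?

265

Use !n = n·!(n-1) + (-1)^n.
!6 = 6·44 + 1 = 265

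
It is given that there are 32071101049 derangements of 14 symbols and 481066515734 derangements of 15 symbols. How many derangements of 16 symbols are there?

!16 = (16-1)·(!15 + !14) = 15·(481066515734 + 32071101049) = 15·513137616783 = 7697064251745.

7697064251745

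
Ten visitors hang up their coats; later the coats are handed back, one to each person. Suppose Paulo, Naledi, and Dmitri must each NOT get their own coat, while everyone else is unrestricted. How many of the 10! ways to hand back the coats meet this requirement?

2656080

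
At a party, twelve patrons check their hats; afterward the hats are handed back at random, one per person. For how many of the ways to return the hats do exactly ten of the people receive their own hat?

66

Pick the 10 fixed positions: C(12,10) = 66 ways.
The other 2 form a derangement: !2 = 1.
Total: 66 × 1 = 66.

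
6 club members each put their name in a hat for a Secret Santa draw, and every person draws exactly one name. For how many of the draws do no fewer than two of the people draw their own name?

191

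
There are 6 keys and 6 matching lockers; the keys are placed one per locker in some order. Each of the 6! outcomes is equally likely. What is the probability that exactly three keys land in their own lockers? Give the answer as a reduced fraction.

1/18

Favorable outcomes: C(6,3)·!3 = 20·2 = 40.
Total outcomes: 6! = 720.
Probability = 40/720 = 1/18.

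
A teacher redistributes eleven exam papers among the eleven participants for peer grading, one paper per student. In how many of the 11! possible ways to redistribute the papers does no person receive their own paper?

14684570

The subfactorial !11 = [11!/e] (nearest integer).
11! = 39916800, and 39916800/e ≈ 14684570.08, so !11 = 14684570.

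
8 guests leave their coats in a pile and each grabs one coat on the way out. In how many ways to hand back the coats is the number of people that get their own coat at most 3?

Sum C(8,i)·!(8-i) for i = 0..3:
  i=0: C(8,0)·!8 = 1·14833 = 14833
  i=1: C(8,1)·!7 = 8·1854 = 14832
  i=2: C(8,2)·!6 = 28·265 = 7420
  i=3: C(8,3)·!5 = 56·44 = 2464
Total = 39549.

39549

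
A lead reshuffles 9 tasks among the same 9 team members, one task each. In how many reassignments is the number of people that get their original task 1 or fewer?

266993

Sum C(9,i)·!(9-i) for i = 0..1:
  i=0: C(9,0)·!9 = 1·133496 = 133496
  i=1: C(9,1)·!8 = 9·14833 = 133497
Total = 266993.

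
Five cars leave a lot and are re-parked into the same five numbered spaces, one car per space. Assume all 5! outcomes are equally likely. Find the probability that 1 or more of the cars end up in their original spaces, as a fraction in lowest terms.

19/30

Favorable outcomes: Σ_{i≥1} C(5,i)·!(5-i) = 5·9 + 10·2 + 10·1 + 5·0 + 1·1 = 76.
Total outcomes: 5! = 120.
Probability = 76/120 = 19/30.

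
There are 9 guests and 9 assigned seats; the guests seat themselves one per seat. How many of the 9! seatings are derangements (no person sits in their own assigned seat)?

Recurrence: !9 = 8·(!8 + !7).
!9 = 8·(14833 + 1854) = 8·16687 = 133496

133496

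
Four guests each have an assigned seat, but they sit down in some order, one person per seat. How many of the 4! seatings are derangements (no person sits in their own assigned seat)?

9

The number of derangements of 4 is !4 = Σ_{k=0}^{4} (-1)^k·4!/k!
= 4! - 4!/1! + 4!/2! - 4!/3! + 4!/4!
= 24 - 24 + 12 - 4 + 1
= 9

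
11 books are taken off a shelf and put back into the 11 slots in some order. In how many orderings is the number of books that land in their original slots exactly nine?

55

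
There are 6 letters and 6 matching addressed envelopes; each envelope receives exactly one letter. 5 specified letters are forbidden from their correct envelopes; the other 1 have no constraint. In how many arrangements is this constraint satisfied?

Inclusion-exclusion on the 5 forbidden self-matches:
Σ_{j=0}^{5} (-1)^j C(5,j)(6-j)!
= C(5,0)·6! - C(5,1)·5! + C(5,2)·4! - C(5,3)·3! + C(5,4)·2! - C(5,5)·1!
= 720 - 600 + 240 - 60 + 10 - 1
= 309

309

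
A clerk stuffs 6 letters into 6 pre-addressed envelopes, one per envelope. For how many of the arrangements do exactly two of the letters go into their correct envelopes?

135

Pick the 2 fixed positions: C(6,2) = 15 ways.
The remaining 4 must be deranged: !4 = 9.
Total: 15 × 9 = 135.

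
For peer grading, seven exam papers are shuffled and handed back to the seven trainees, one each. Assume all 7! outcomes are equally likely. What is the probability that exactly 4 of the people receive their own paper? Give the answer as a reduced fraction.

1/72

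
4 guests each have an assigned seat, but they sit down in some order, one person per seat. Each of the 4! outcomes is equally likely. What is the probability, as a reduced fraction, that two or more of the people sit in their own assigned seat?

7/24

Favorable outcomes: Σ_{i≥2} C(4,i)·!(4-i) = 6·1 + 4·0 + 1·1 = 7.
Total outcomes: 4! = 24.
Probability = 7/24 = 7/24.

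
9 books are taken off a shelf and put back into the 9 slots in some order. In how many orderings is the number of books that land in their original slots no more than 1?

# with exactly i fixed is C(9,i)·!(9-i); sum over i=0..1:
  i=0: C(9,0)·!9 = 1·133496 = 133496
  i=1: C(9,1)·!8 = 9·14833 = 133497
Total = 266993.

266993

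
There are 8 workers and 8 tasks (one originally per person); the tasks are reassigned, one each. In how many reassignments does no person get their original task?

14833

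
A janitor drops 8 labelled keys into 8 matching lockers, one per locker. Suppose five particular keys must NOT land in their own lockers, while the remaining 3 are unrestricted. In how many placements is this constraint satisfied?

21234

Let A_j be the event that the j-th constrained one is fixed. By inclusion-exclusion over the 5 events:
Σ_{j=0}^{5} (-1)^j C(5,j)(8-j)!
= C(5,0)·8! - C(5,1)·7! + C(5,2)·6! - C(5,3)·5! + C(5,4)·4! - C(5,5)·3!
= 40320 - 25200 + 7200 - 1200 + 120 - 6
= 21234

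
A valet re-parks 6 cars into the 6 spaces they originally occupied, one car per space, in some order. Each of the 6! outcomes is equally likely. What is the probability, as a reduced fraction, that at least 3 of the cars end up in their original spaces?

7/90

Favorable outcomes: Σ_{i≥3} C(6,i)·!(6-i) = 20·2 + 15·1 + 6·0 + 1·1 = 56.
Total outcomes: 6! = 720.
Probability = 56/720 = 7/90.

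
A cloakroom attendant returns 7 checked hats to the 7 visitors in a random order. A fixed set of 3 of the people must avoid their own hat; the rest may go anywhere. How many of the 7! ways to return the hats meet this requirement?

3216

Let A_j be the event that the j-th constrained one is fixed. By inclusion-exclusion over the 3 events:
Σ_{j=0}^{3} (-1)^j C(3,j)(7-j)!
= C(3,0)·7! - C(3,1)·6! + C(3,2)·5! - C(3,3)·4!
= 5040 - 2160 + 360 - 24
= 3216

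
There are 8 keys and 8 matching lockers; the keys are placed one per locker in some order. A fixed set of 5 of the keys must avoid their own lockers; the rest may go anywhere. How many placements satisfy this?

21234

Inclusion-exclusion on the 5 forbidden self-matches:
Σ_{j=0}^{5} (-1)^j C(5,j)(8-j)!
= C(5,0)·8! - C(5,1)·7! + C(5,2)·6! - C(5,3)·5! + C(5,4)·4! - C(5,5)·3!
= 40320 - 25200 + 7200 - 1200 + 120 - 6
= 21234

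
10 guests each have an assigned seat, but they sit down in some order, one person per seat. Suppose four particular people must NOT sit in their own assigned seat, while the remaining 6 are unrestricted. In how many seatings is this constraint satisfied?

Let A_j be the event that the j-th constrained one is fixed. By inclusion-exclusion over the 4 events:
Σ_{j=0}^{4} (-1)^j C(4,j)(10-j)!
= C(4,0)·10! - C(4,1)·9! + C(4,2)·8! - C(4,3)·7! + C(4,4)·6!
= 3628800 - 1451520 + 241920 - 20160 + 720
= 2399760

2399760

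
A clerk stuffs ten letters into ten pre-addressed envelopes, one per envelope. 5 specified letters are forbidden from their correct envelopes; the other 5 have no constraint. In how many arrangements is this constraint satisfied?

2170680

Inclusion-exclusion on the 5 forbidden self-matches:
Σ_{j=0}^{5} (-1)^j C(5,j)(10-j)!
= C(5,0)·10! - C(5,1)·9! + C(5,2)·8! - C(5,3)·7! + C(5,4)·6! - C(5,5)·5!
= 3628800 - 1814400 + 403200 - 50400 + 3600 - 120
= 2170680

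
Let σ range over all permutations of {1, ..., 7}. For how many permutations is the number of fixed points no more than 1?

3709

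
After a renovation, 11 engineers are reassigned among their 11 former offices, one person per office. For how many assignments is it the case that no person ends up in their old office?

14684570

!11 = 11! · Σ_{k=0}^{11} (-1)^k/k!
= 11! - 11!/1! + 11!/2! - 11!/3! + 11!/4! - 11!/5! + 11!/6! - 11!/7! + 11!/8! - 11!/9! + 11!/10! - 11!/11!
= 39916800 - 39916800 + 19958400 - 6652800 + 1663200 - 332640 + 55440 - 7920 + 990 - 110 + 11 - 1
= 14684570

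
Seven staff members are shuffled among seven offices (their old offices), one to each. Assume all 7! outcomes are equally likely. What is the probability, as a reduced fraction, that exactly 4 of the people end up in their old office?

1/72

Favorable outcomes: C(7,4)·!3 = 35·2 = 70.
Total outcomes: 7! = 5040.
Probability = 70/5040 = 1/72.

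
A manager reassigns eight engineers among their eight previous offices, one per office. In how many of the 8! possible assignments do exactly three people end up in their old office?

2464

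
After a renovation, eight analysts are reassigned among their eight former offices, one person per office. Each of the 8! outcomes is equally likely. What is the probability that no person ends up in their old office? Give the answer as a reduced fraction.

2119/5760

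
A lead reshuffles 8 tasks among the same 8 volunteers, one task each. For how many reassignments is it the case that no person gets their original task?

14833

The subfactorial !8 = [8!/e] (nearest integer).
8! = 40320, and 40320/e ≈ 14832.90, so !8 = 14833.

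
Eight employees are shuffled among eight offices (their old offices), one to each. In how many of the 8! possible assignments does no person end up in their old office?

14833

!8 is the nearest integer to 8!/e.
8! = 40320, and 40320/e ≈ 14832.90, so !8 = 14833.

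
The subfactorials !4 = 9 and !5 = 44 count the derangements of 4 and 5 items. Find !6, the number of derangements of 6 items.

265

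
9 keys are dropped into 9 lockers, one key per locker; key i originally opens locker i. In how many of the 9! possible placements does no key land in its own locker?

Use !n = (n-1)(!(n-1) + !(n-2)).
!9 = 8·(14833 + 1854) = 8·16687 = 133496

133496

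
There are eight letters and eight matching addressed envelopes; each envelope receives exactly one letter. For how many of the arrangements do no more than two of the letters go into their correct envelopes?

Sum C(8,i)·!(8-i) for i = 0..2:
  i=0: C(8,0)·!8 = 1·14833 = 14833
  i=1: C(8,1)·!7 = 8·1854 = 14832
  i=2: C(8,2)·!6 = 28·265 = 7420
Total = 37085.

37085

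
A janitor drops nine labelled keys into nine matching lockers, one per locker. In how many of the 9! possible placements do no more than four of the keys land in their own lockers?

Sum C(9,i)·!(9-i) for i = 0..4:
  i=0: C(9,0)·!9 = 1·133496 = 133496
  i=1: C(9,1)·!8 = 9·14833 = 133497
  i=2: C(9,2)·!7 = 36·1854 = 66744
  i=3: C(9,3)·!6 = 84·265 = 22260
  i=4: C(9,4)·!5 = 126·44 = 5544
Total = 361541.

361541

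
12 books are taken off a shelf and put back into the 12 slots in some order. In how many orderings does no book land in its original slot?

176214841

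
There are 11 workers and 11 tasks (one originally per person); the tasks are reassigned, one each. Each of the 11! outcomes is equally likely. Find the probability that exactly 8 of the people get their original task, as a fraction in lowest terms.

1/120960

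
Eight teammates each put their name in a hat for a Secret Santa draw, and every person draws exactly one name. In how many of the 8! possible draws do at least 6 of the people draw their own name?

# with exactly i fixed is C(8,i)·!(8-i); sum over i=6..8:
  i=6: C(8,6)·!2 = 28·1 = 28
  i=7: C(8,7)·!1 = 8·0 = 0
  i=8: C(8,8)·!0 = 1·1 = 1
Total = 29.

29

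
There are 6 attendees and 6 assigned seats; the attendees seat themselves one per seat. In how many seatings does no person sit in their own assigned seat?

265

The number of derangements of 6 is !6 = Σ_{k=0}^{6} (-1)^k·6!/k!
= 6! - 6!/1! + 6!/2! - 6!/3! + 6!/4! - 6!/5! + 6!/6!
= 720 - 720 + 360 - 120 + 30 - 6 + 1
= 265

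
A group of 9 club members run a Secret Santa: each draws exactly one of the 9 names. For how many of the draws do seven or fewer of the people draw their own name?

362879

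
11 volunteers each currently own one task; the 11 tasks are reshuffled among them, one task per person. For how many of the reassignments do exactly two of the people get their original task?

Choose which 2 of the 11 are fixed: C(11,2) = 55.
The remaining 9 must be deranged: !9 = 133496.
Total: 55 × 133496 = 7342280.

7342280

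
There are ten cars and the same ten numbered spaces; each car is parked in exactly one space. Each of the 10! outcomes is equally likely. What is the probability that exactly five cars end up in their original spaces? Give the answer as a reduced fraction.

Favorable outcomes: C(10,5)·!5 = 252·44 = 11088.
Total outcomes: 10! = 3628800.
Probability = 11088/3628800 = 11/3600.

11/3600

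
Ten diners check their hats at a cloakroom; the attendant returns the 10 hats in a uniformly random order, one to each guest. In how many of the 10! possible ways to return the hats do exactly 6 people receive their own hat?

1890

Choose which 6 of the 10 are fixed: C(10,6) = 210.
The other 4 form a derangement: !4 = 9.
Total: 210 × 9 = 1890.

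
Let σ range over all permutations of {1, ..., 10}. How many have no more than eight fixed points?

3628799

# with exactly i fixed is C(10,i)·!(10-i); sum over i=0..8:
  i=0: C(10,0)·!10 = 1·1334961 = 1334961
  i=1: C(10,1)·!9 = 10·133496 = 1334960
  i=2: C(10,2)·!8 = 45·14833 = 667485
  i=3: C(10,3)·!7 = 120·1854 = 222480
  i=4: C(10,4)·!6 = 210·265 = 55650
  i=5: C(10,5)·!5 = 252·44 = 11088
  i=6: C(10,6)·!4 = 210·9 = 1890
  i=7: C(10,7)·!3 = 120·2 = 240
  i=8: C(10,8)·!2 = 45·1 = 45
Total = 3628799.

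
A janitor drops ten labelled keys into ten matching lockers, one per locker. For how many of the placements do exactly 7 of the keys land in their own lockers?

Choose which 7 of the 10 are fixed: C(10,7) = 120.
The other 3 form a derangement: !3 = 2.
Total: 120 × 2 = 240.

240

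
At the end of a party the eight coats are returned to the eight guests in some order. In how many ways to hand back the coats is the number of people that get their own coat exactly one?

Pick the single fixed position: C(8,1) = 8 ways.
The other 7 form a derangement: !7 = 1854.
Total: 8 × 1854 = 14832.

14832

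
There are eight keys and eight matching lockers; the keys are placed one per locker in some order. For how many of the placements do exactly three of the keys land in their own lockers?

2464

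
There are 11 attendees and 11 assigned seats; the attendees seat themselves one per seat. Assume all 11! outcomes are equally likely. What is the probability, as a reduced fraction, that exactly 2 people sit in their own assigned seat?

16687/90720

Favorable outcomes: C(11,2)·!9 = 55·133496 = 7342280.
Total outcomes: 11! = 39916800.
Probability = 7342280/39916800 = 16687/90720.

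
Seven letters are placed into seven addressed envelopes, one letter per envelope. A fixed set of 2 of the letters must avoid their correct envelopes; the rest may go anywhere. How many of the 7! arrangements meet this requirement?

3720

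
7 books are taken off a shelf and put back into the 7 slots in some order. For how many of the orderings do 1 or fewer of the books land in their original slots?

3709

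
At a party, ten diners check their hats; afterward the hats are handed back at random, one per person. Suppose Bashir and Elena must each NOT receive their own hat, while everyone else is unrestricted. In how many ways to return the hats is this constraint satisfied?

2943360

Inclusion-exclusion on the 2 forbidden self-matches:
Σ_{j=0}^{2} (-1)^j C(2,j)(10-j)!
= C(2,0)·10! - C(2,1)·9! + C(2,2)·8!
= 3628800 - 725760 + 40320
= 2943360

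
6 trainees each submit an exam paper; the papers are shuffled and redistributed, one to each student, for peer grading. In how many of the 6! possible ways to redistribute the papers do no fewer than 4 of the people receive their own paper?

# with exactly i fixed is C(6,i)·!(6-i); sum over i=4..6:
  i=4: C(6,4)·!2 = 15·1 = 15
  i=5: C(6,5)·!1 = 6·0 = 0
  i=6: C(6,6)·!0 = 1·1 = 1
Total = 16.

16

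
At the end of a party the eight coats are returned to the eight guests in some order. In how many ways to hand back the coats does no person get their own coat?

14833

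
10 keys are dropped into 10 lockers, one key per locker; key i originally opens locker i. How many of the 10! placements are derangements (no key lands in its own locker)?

!10 is the nearest integer to 10!/e.
10! = 3628800, and 3628800/e ≈ 1334960.92, so !10 = 1334961.

1334961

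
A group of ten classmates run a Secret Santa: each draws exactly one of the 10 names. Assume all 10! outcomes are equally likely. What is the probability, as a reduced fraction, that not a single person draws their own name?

Favorable outcomes: !10 = 1334961.
Total outcomes: 10! = 3628800.
Probability = 1334961/3628800 = 16481/44800.

16481/44800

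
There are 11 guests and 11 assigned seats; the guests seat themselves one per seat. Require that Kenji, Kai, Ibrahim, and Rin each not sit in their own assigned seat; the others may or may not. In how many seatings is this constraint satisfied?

Let A_j be the event that the j-th constrained one is fixed. By inclusion-exclusion over the 4 events:
Σ_{j=0}^{4} (-1)^j C(4,j)(11-j)!
= C(4,0)·11! - C(4,1)·10! + C(4,2)·9! - C(4,3)·8! + C(4,4)·7!
= 39916800 - 14515200 + 2177280 - 161280 + 5040
= 27422640

27422640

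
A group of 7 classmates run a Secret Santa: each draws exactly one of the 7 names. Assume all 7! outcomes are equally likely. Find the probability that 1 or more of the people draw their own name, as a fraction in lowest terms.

Favorable outcomes: Σ_{i≥1} C(7,i)·!(7-i) = 7·265 + 21·44 + 35·9 + 35·2 + 21·1 + 7·0 + 1·1 = 3186.
Total outcomes: 7! = 5040.
Probability = 3186/5040 = 177/280.

177/280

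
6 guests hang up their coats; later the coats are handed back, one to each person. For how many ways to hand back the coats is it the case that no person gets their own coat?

!6 = 6! · Σ_{k=0}^{6} (-1)^k/k!
= 6! - 6!/1! + 6!/2! - 6!/3! + 6!/4! - 6!/5! + 6!/6!
= 720 - 720 + 360 - 120 + 30 - 6 + 1
= 265

265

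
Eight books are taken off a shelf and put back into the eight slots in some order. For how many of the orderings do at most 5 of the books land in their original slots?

Sum C(8,i)·!(8-i) for i = 0..5:
  i=0: C(8,0)·!8 = 1·14833 = 14833
  i=1: C(8,1)·!7 = 8·1854 = 14832
  i=2: C(8,2)·!6 = 28·265 = 7420
  i=3: C(8,3)·!5 = 56·44 = 2464
  i=4: C(8,4)·!4 = 70·9 = 630
  i=5: C(8,5)·!3 = 56·2 = 112
Total = 40291.

40291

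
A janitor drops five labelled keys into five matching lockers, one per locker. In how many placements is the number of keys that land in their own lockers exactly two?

20

Choose which 2 of the 5 are fixed: C(5,2) = 10.
The other 3 form a derangement: !3 = 2.
Total: 10 × 2 = 20.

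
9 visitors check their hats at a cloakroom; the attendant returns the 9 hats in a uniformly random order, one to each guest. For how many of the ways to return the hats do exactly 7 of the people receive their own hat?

36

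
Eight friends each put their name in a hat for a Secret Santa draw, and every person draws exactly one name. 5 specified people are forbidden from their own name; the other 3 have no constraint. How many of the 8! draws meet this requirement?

21234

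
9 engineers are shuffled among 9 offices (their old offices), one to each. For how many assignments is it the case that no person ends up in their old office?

By inclusion-exclusion, !9 = Σ (-1)^k · 9!/k! for k=0..9
= 9! - 9!/1! + 9!/2! - 9!/3! + 9!/4! - 9!/5! + 9!/6! - 9!/7! + 9!/8! - 9!/9!
= 362880 - 362880 + 181440 - 60480 + 15120 - 3024 + 504 - 72 + 9 - 1
= 133496

133496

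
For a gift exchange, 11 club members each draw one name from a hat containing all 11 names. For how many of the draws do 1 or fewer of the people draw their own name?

29369141

Sum C(11,i)·!(11-i) for i = 0..1:
  i=0: C(11,0)·!11 = 1·14684570 = 14684570
  i=1: C(11,1)·!10 = 11·1334961 = 14684571
Total = 29369141.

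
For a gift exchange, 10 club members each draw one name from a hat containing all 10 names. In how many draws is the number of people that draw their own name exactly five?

Choose which 5 of the 10 are fixed: C(10,5) = 252.
The other 5 form a derangement: !5 = 44.
Total: 252 × 44 = 11088.

11088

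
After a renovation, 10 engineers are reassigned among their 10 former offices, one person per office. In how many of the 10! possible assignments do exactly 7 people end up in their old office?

Choose which 7 of the 10 are fixed: C(10,7) = 120.
The other 3 form a derangement: !3 = 2.
Total: 120 × 2 = 240.

240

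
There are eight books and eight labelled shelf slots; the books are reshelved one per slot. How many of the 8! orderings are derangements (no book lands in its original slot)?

14833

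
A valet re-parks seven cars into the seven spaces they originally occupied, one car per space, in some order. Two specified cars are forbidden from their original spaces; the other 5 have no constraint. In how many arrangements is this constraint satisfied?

3720

Inclusion-exclusion on the 2 forbidden self-matches:
Σ_{j=0}^{2} (-1)^j C(2,j)(7-j)!
= C(2,0)·7! - C(2,1)·6! + C(2,2)·5!
= 5040 - 1440 + 120
= 3720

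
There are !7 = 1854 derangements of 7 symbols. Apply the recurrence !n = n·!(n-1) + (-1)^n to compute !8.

14833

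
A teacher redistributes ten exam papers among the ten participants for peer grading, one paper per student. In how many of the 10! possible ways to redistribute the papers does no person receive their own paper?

!10 is the nearest integer to 10!/e.
10! = 3628800, and 3628800/e ≈ 1334960.92, so !10 = 1334961.

1334961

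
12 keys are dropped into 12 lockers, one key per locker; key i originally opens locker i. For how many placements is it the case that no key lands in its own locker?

176214841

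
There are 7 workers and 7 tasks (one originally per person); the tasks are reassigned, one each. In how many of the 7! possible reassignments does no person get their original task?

1854

!7 is the nearest integer to 7!/e.
7! = 5040, and 5040/e ≈ 1854.11, so !7 = 1854.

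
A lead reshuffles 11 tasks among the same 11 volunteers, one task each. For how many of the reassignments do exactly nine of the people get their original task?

Pick the 9 fixed positions: C(11,9) = 55 ways.
The other 2 form a derangement: !2 = 1.
Total: 55 × 1 = 55.

55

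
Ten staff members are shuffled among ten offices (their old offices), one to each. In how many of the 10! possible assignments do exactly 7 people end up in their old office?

Choose which 7 of the 10 are fixed: C(10,7) = 120.
The remaining 3 must be deranged: !3 = 2.
Total: 120 × 2 = 240.

240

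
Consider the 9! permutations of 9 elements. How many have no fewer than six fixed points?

205

Sum C(9,i)·!(9-i) for i = 6..9:
  i=6: C(9,6)·!3 = 84·2 = 168
  i=7: C(9,7)·!2 = 36·1 = 36
  i=8: C(9,8)·!1 = 9·0 = 0
  i=9: C(9,9)·!0 = 1·1 = 1
Total = 205.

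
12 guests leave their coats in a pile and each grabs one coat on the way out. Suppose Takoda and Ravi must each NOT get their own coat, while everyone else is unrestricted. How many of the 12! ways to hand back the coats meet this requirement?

Inclusion-exclusion on the 2 forbidden self-matches:
Σ_{j=0}^{2} (-1)^j C(2,j)(12-j)!
= C(2,0)·12! - C(2,1)·11! + C(2,2)·10!
= 479001600 - 79833600 + 3628800
= 402796800

402796800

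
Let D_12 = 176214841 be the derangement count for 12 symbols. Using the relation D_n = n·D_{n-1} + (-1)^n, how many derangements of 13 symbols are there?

2290792932

D_13 = 13·176214841 - 1 = 2290792932.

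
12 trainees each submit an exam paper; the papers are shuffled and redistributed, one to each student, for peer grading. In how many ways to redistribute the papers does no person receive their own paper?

!12 is the nearest integer to 12!/e.
12! = 479001600, and 479001600/e ≈ 176214840.93, so !12 = 176214841.

176214841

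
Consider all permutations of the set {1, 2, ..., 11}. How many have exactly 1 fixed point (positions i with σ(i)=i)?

14684571

Pick the single fixed position: C(11,1) = 11 ways.
The other 10 form a derangement: !10 = 1334961.
Total: 11 × 1334961 = 14684571.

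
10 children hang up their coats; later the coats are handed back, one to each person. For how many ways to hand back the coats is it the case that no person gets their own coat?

The subfactorial !10 = [10!/e] (nearest integer).
10! = 3628800, and 3628800/e ≈ 1334960.92, so !10 = 1334961.

1334961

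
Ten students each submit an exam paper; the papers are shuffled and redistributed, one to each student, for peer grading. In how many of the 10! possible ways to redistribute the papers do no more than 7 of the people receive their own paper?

# with exactly i fixed is C(10,i)·!(10-i); sum over i=0..7:
  i=0: C(10,0)·!10 = 1·1334961 = 1334961
  i=1: C(10,1)·!9 = 10·133496 = 1334960
  i=2: C(10,2)·!8 = 45·14833 = 667485
  i=3: C(10,3)·!7 = 120·1854 = 222480
  i=4: C(10,4)·!6 = 210·265 = 55650
  i=5: C(10,5)·!5 = 252·44 = 11088
  i=6: C(10,6)·!4 = 210·9 = 1890
  i=7: C(10,7)·!3 = 120·2 = 240
Total = 3628754.

3628754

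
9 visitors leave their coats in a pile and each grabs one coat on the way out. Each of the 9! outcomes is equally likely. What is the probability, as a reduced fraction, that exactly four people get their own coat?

Favorable outcomes: C(9,4)·!5 = 126·44 = 5544.
Total outcomes: 9! = 362880.
Probability = 5544/362880 = 11/720.

11/720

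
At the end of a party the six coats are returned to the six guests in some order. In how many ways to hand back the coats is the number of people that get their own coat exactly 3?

40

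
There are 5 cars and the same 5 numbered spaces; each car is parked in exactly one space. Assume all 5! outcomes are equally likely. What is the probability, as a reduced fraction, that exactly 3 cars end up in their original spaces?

Favorable outcomes: C(5,3)·!2 = 10·1 = 10.
Total outcomes: 5! = 120.
Probability = 10/120 = 1/12.

1/12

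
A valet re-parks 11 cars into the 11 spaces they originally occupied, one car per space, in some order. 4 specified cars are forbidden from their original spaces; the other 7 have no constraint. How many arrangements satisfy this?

Let A_j be the event that the j-th constrained one is fixed. By inclusion-exclusion over the 4 events:
Σ_{j=0}^{4} (-1)^j C(4,j)(11-j)!
= C(4,0)·11! - C(4,1)·10! + C(4,2)·9! - C(4,3)·8! + C(4,4)·7!
= 39916800 - 14515200 + 2177280 - 161280 + 5040
= 27422640

27422640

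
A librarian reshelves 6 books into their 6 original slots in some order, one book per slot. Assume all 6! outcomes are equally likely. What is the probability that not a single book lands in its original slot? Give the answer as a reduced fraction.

Favorable outcomes: !6 = 265.
Total outcomes: 6! = 720.
Probability = 265/720 = 53/144.

53/144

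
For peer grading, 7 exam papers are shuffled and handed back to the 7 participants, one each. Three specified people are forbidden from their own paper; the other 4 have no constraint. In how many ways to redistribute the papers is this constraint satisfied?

3216

Let A_j be the event that the j-th constrained one is fixed. By inclusion-exclusion over the 3 events:
Σ_{j=0}^{3} (-1)^j C(3,j)(7-j)!
= C(3,0)·7! - C(3,1)·6! + C(3,2)·5! - C(3,3)·4!
= 5040 - 2160 + 360 - 24
= 3216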